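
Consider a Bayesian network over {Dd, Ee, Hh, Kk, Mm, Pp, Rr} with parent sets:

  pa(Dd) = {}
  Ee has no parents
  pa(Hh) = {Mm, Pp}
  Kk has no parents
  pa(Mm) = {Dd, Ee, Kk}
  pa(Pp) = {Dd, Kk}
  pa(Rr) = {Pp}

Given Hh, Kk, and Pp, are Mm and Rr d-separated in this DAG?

We examine all 3 paths between Mm and Rr:
  1. Mm → Hh ← Pp → Rr — Hh:collider[open]; Pp:fork[blocks] ⇒ blocked
  2. Mm ← Dd → Pp → Rr — Dd:fork[open]; Pp:chain[blocks] ⇒ blocked
  3. Mm ← Kk → Pp → Rr — Kk:fork[blocks]; Pp:chain[blocks] ⇒ blocked
Since every path is blocked, d-separation holds.

Yes — Mm and Rr are d-separated given {Hh, Kk, Pp}.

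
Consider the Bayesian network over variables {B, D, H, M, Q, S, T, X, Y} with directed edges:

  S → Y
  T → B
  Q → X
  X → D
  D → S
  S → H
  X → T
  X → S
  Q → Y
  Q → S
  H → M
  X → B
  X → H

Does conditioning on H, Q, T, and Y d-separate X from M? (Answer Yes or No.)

Enumerating the 5 paths from X to M and testing each for blocking by {H, Q, T, Y}:
  1. X → H → M — H:chain[blocks] ⇒ blocked
  2. X → S → H → M — S:chain[open]; H:chain[blocks] ⇒ blocked
  3. X ← Q → S → H → M — Q:fork[blocks]; S:chain[open]; H:chain[blocks] ⇒ blocked
  4. X ← Q → Y ← S → H → M — Q:fork[blocks]; Y:collider[open]; S:fork[open]; H:chain[blocks] ⇒ blocked
  5. X → D → S → H → M — D:chain[open]; S:chain[open]; H:chain[blocks] ⇒ blocked
All paths are blocked; X ⊥ M | {H, Q, T, Y} holds.

Yes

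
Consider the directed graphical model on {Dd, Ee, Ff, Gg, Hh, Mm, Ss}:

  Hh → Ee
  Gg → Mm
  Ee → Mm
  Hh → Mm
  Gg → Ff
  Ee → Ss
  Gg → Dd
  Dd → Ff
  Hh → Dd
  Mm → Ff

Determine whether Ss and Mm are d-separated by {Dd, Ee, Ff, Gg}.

Yes

There are 6 undirected paths between Ss and Mm; checking each against the conditioning set {Dd, Ee, Ff, Gg}:
Path 1: Ss ← Ee ← Hh → Mm
  Ee is a chain here and Ee is conditioned on, so the path is blocked at Ee.
Path 2: Ss ← Ee ← Hh → Dd ← Gg → Mm
  Ee is a chain here and Ee is conditioned on, so the path is blocked at Ee.
Path 3: Ss ← Ee ← Hh → Dd ← Gg → Ff ← Mm
  Ee is a chain here and Ee is conditioned on, so the path is blocked at Ee.
Path 4: Ss ← Ee ← Hh → Dd → Ff ← Mm
  Ee is a chain here and Ee is conditioned on, so the path is blocked at Ee.
Path 5: Ss ← Ee ← Hh → Dd → Ff ← Gg → Mm
  Ee is a chain here and Ee is conditioned on, so the path is blocked at Ee.
Path 6: Ss ← Ee → Mm
  Ee is a fork here and Ee is conditioned on, so the path is blocked at Ee.
All paths are blocked; Ss ⊥ Mm | {Dd, Ee, Ff, Gg} holds.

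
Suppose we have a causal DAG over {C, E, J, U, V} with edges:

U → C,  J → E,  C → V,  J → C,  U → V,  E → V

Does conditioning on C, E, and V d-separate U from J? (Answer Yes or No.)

No

4 paths connect U and J; each must be blocked for d-separation to hold:
  1. U → V ← E ← J — V:collider[open]; E:chain[blocks] ⇒ blocked
  2. U → V ← C ← J — V:collider[open]; C:chain[blocks] ⇒ blocked
  3. U → C ← J — C:collider[open] ⇒ active
  4. U → C → V ← E ← J — C:chain[blocks]; V:collider[open]; E:chain[blocks] ⇒ blocked
Because an active path exists, U and J are not d-separated.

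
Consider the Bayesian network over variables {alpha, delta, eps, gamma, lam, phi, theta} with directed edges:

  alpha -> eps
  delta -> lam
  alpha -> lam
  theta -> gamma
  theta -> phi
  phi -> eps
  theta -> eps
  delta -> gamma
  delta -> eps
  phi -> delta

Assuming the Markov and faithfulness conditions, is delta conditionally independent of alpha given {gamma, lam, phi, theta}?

6 paths connect delta and alpha; each must be blocked for d-separation to hold:
Path 1: delta → gamma ← theta → phi → eps ← alpha
  theta is a fork here and theta is conditioned on, so the path is blocked at theta.
Path 2: delta → gamma ← theta → eps ← alpha
  theta is a fork here and theta is conditioned on, so the path is blocked at theta.
Path 3: delta ← phi → eps ← alpha
  phi is a fork here and phi is conditioned on, so the path is blocked at phi.
Path 4: delta ← phi ← theta → eps ← alpha
  phi is a chain here and phi is conditioned on, so the path is blocked at phi.
Path 5: delta → lam ← alpha
  lam is a collider and lam is conditioned on, which opens it — no node blocks this path, so it is active.
Path 6: delta → eps ← alpha
  eps is a collider here and neither eps nor any of its descendants is conditioned on, so the collider stays closed — the path is blocked at eps.
Because an active path exists, delta and alpha are not d-separated.

No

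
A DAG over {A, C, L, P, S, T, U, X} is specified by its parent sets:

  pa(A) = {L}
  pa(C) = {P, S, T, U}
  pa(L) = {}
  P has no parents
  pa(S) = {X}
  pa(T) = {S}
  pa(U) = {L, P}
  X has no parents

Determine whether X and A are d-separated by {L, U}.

We examine all 4 paths between X and A:
  1. X → S → C ← U ← L → A — S:chain[open]; C:collider[blocks]; U:chain[blocks]; L:fork[blocks] ⇒ blocked
  2. X → S → C ← P → U ← L → A — S:chain[open]; C:collider[blocks]; P:fork[open]; U:collider[open]; L:fork[blocks] ⇒ blocked
  3. X → S → T → C ← U ← L → A — S:chain[open]; T:chain[open]; C:collider[blocks]; U:chain[blocks]; L:fork[blocks] ⇒ blocked
  4. X → S → T → C ← P → U ← L → A — S:chain[open]; T:chain[open]; C:collider[blocks]; P:fork[open]; U:collider[open]; L:fork[blocks] ⇒ blocked
All paths are blocked; X ⊥ A | {L, U} holds.

Yes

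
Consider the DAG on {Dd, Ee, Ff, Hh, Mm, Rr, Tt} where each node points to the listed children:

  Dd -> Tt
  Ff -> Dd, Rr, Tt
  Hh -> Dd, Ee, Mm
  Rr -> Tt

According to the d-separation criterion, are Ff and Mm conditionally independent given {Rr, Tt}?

No

We examine all 3 paths between Ff and Mm:
Path 1: Ff → Tt ← Dd ← Hh → Mm
  Tt is a collider and Tt is conditioned on, which opens it; Dd is a chain and Dd is not conditioned on; Hh is a fork and Hh is not conditioned on — no node blocks this path, so it is active.
Path 2: Ff → Rr → Tt ← Dd ← Hh → Mm
  Rr is a chain here and Rr is conditioned on, so the path is blocked at Rr.
Path 3: Ff → Dd ← Hh → Mm
  Dd is a collider and its descendant Tt is conditioned on, which opens it; Hh is a fork and Hh is not conditioned on — no node blocks this path, so it is active.
Since the path Ff → Tt ← Dd ← Hh → Mm is active, Ff and Mm are not d-separated given {Rr, Tt}.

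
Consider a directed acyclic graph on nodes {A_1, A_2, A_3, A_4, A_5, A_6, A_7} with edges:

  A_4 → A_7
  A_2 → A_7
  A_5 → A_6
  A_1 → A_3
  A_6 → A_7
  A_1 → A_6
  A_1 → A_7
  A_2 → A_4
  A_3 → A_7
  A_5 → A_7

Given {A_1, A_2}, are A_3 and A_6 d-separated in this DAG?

There are 6 undirected paths between A_3 and A_6; checking each against the conditioning set {A_1, A_2}:
  1. A_3 ← A_1 → A_6 — A_1:fork[blocks] ⇒ blocked
  2. A_3 ← A_1 → A_7 ← A_5 → A_6 — A_1:fork[blocks]; A_7:collider[blocks]; A_5:fork[open] ⇒ blocked
  3. A_3 ← A_1 → A_7 ← A_6 — A_1:fork[blocks]; A_7:collider[blocks] ⇒ blocked
  4. A_3 → A_7 ← A_5 → A_6 — A_7:collider[blocks]; A_5:fork[open] ⇒ blocked
  5. A_3 → A_7 ← A_1 → A_6 — A_7:collider[blocks]; A_1:fork[blocks] ⇒ blocked
  6. A_3 → A_7 ← A_6 — A_7:collider[blocks] ⇒ blocked
All paths are blocked; A_3 ⊥ A_6 | {A_1, A_2} holds.

Yes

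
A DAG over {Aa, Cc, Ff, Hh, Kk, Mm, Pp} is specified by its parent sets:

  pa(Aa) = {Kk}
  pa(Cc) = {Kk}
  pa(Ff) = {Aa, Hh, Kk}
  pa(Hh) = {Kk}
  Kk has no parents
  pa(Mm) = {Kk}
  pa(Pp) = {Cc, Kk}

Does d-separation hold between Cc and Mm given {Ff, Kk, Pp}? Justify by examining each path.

Yes — Cc and Mm are d-separated given {Ff, Kk, Pp}.

Enumerating the 2 paths from Cc to Mm and testing each for blocking by {Ff, Kk, Pp}:
Path 1: Cc ← Kk → Mm
  Kk is a fork here and Kk is conditioned on, so the path is blocked at Kk.
Path 2: Cc → Pp ← Kk → Mm
  Kk is a fork here and Kk is conditioned on, so the path is blocked at Kk.
Since every path is blocked, d-separation holds.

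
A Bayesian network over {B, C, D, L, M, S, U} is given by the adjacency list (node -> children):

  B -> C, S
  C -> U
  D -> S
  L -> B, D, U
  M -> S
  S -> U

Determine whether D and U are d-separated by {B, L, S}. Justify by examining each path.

6 paths connect D and U; each must be blocked for d-separation to hold:
  1. D ← L → B → C → U — L:fork[blocks]; B:chain[blocks]; C:chain[open] ⇒ blocked
  2. D ← L → B → S → U — L:fork[blocks]; B:chain[blocks]; S:chain[blocks] ⇒ blocked
  3. D ← L → U — L:fork[blocks] ⇒ blocked
  4. D → S ← B ← L → U — S:collider[open]; B:chain[blocks]; L:fork[blocks] ⇒ blocked
  5. D → S ← B → C → U — S:collider[open]; B:fork[blocks]; C:chain[open] ⇒ blocked
  6. D → S → U — S:chain[blocks] ⇒ blocked
Since every path is blocked, d-separation holds.

Yes — D and U are d-separated given {B, L, S}.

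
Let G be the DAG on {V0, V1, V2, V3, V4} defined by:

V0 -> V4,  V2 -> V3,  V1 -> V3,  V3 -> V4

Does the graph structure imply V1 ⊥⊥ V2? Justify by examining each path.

The only undirected path from V1 to V2 is:
Path 1: V1 → V3 ← V2
  V3 is a collider here and neither V3 nor any of its descendants is conditioned on, so the collider stays closed — the path is blocked at V3.
Every path is blocked, so V1 and V2 are d-separated given ∅.

Yes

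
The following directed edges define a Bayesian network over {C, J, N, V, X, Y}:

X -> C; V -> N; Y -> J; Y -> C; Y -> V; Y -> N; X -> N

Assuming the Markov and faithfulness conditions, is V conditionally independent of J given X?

There are 3 undirected paths between V and J; checking each against the conditioning set {X}:
Path 1: V ← Y → J
  Y is a fork and Y is not conditioned on — no node blocks this path, so it is active.
Path 2: V → N ← Y → J
  N is a collider here and neither N nor any of its descendants is conditioned on, so the collider stays closed — the path is blocked at N.
Path 3: V → N ← X → C ← Y → J
  N is a collider here and neither N nor any of its descendants is conditioned on, so the collider stays closed — the path is blocked at N.
Because an active path exists, V and J are not d-separated.

No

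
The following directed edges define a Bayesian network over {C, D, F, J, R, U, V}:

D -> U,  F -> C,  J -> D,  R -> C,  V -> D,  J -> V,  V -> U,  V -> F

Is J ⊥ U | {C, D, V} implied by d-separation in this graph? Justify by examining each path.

There are 4 undirected paths between J and U; checking each against the conditioning set {C, D, V}:
Path 1: J → D → U
  D is a chain here and D is conditioned on, so the path is blocked at D.
Path 2: J → D ← V → U
  V is a fork here and V is conditioned on, so the path is blocked at V.
Path 3: J → V → D → U
  V is a chain here and V is conditioned on, so the path is blocked at V.
Path 4: J → V → U
  V is a chain here and V is conditioned on, so the path is blocked at V.
Every path is blocked, so J and U are d-separated given {C, D, V}.

Yes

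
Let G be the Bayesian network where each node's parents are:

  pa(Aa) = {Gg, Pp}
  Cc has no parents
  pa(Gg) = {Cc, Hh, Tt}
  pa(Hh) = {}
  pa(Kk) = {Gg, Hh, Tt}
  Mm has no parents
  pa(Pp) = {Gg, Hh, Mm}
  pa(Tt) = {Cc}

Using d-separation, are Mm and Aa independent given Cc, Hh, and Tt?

We examine all 6 paths between Mm and Aa:
Path 1: Mm → Pp ← Gg → Aa
  Pp is a collider here and neither Pp nor any of its descendants is conditioned on, so the collider stays closed — the path is blocked at Pp.
Path 2: Mm → Pp ← Hh → Gg → Aa
  Pp is a collider here and neither Pp nor any of its descendants is conditioned on, so the collider stays closed — the path is blocked at Pp.
Path 3: Mm → Pp ← Hh → Kk ← Gg → Aa
  Pp is a collider here and neither Pp nor any of its descendants is conditioned on, so the collider stays closed — the path is blocked at Pp.
Path 4: Mm → Pp ← Hh → Kk ← Tt → Gg → Aa
  Pp is a collider here and neither Pp nor any of its descendants is conditioned on, so the collider stays closed — the path is blocked at Pp.
Path 5: Mm → Pp ← Hh → Kk ← Tt ← Cc → Gg → Aa
  Pp is a collider here and neither Pp nor any of its descendants is conditioned on, so the collider stays closed — the path is blocked at Pp.
Path 6: Mm → Pp → Aa
  Pp is a chain and Pp is not conditioned on — no node blocks this path, so it is active.
At least one path is unblocked, so d-separation fails.

No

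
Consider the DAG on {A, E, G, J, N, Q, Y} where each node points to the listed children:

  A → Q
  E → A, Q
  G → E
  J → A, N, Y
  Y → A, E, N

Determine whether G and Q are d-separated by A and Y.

No — G and Q are not d-separated given {A, Y}.

There are 5 undirected paths between G and Q; checking each against the conditioning set {A, Y}:
  1. G → E → Q — E:chain[open] ⇒ active
  2. G → E → A → Q — E:chain[open]; A:chain[blocks] ⇒ blocked
  3. G → E ← Y → A → Q — E:collider[open]; Y:fork[blocks]; A:chain[blocks] ⇒ blocked
  4. G → E ← Y ← J → A → Q — E:collider[open]; Y:chain[blocks]; J:fork[open]; A:chain[blocks] ⇒ blocked
  5. G → E ← Y → N ← J → A → Q — E:collider[open]; Y:fork[blocks]; N:collider[blocks]; J:fork[open]; A:chain[blocks] ⇒ blocked
Since the path G → E → Q is active, G and Q are not d-separated given {A, Y}.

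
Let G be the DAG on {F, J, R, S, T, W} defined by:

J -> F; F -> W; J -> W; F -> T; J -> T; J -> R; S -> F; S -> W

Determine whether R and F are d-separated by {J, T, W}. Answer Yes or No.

We examine all 4 paths between R and F:
Path 1: R ← J → F
  J is a fork here and J is conditioned on, so the path is blocked at J.
Path 2: R ← J → T ← F
  J is a fork here and J is conditioned on, so the path is blocked at J.
Path 3: R ← J → W ← F
  J is a fork here and J is conditioned on, so the path is blocked at J.
Path 4: R ← J → W ← S → F
  J is a fork here and J is conditioned on, so the path is blocked at J.
All paths are blocked; R ⊥ F | {J, T, W} holds.

Yes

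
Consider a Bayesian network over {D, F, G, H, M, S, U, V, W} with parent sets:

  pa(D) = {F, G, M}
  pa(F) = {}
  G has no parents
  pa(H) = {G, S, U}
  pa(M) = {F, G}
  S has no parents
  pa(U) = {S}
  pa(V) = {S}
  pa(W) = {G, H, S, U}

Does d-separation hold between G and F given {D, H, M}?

No

Enumerating the 4 paths from G to F and testing each for blocking by {D, H, M}:
  1. G → D ← M ← F — D:collider[open]; M:chain[blocks] ⇒ blocked
  2. G → D ← F — D:collider[open] ⇒ active
  3. G → M → D ← F — M:chain[blocks]; D:collider[open] ⇒ blocked
  4. G → M ← F — M:collider[open] ⇒ active
Because an active path exists, G and F are not d-separated.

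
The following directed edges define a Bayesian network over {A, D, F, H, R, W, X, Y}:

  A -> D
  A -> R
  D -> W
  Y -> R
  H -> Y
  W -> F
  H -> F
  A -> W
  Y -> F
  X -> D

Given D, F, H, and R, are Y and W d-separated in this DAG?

No

We examine all 4 paths between Y and W:
Path 1: Y → R ← A → D → W
  D is a chain here and D is conditioned on, so the path is blocked at D.
Path 2: Y → R ← A → W
  R is a collider and R is conditioned on, which opens it; A is a fork and A is not conditioned on — no node blocks this path, so it is active.
Path 3: Y ← H → F ← W
  H is a fork here and H is conditioned on, so the path is blocked at H.
Path 4: Y → F ← W
  F is a collider and F is conditioned on, which opens it — no node blocks this path, so it is active.
Because an active path exists, Y and W are not d-separated.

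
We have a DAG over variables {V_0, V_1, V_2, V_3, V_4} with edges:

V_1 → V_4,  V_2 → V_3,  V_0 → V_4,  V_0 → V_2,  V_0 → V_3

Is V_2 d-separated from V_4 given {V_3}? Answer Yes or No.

Enumerating the 2 paths from V_2 to V_4 and testing each for blocking by {V_3}:
Path 1: V_2 → V_3 ← V_0 → V_4
  V_3 is a collider and V_3 is conditioned on, which opens it; V_0 is a fork and V_0 is not conditioned on — no node blocks this path, so it is active.
Path 2: V_2 ← V_0 → V_4
  V_0 is a fork and V_0 is not conditioned on — no node blocks this path, so it is active.
Because an active path exists, V_2 and V_4 are not d-separated.

No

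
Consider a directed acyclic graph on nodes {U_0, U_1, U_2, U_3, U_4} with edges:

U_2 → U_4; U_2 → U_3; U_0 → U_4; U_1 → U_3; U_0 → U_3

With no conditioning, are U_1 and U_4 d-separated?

Yes

2 paths connect U_1 and U_4; each must be blocked for d-separation to hold:
Path 1: U_1 → U_3 ← U_0 → U_4
  U_3 is a collider here and neither U_3 nor any of its descendants is conditioned on, so the collider stays closed — the path is blocked at U_3.
Path 2: U_1 → U_3 ← U_2 → U_4
  U_3 is a collider here and neither U_3 nor any of its descendants is conditioned on, so the collider stays closed — the path is blocked at U_3.
All paths are blocked; U_1 ⊥ U_4 | ∅ holds.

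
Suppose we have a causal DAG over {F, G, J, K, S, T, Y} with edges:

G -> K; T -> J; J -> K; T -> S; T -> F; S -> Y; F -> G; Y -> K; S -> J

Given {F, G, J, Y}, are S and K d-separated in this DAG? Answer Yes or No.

There are 5 undirected paths between S and K; checking each against the conditioning set {F, G, J, Y}:
Path 1: S → Y → K
  Y is a chain here and Y is conditioned on, so the path is blocked at Y.
Path 2: S ← T → F → G → K
  F is a chain here and F is conditioned on, so the path is blocked at F.
Path 3: S ← T → J → K
  J is a chain here and J is conditioned on, so the path is blocked at J.
Path 4: S → J ← T → F → G → K
  F is a chain here and F is conditioned on, so the path is blocked at F.
Path 5: S → J → K
  J is a chain here and J is conditioned on, so the path is blocked at J.
Every path is blocked, so S and K are d-separated given {F, G, J, Y}.

Yes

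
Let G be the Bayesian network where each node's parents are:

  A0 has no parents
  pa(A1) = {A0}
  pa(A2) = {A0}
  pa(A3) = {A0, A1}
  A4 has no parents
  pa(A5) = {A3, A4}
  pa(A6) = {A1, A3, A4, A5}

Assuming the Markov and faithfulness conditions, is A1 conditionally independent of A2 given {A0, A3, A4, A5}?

We examine all 5 paths between A1 and A2:
  1. A1 ← A0 → A2 — A0:fork[blocks] ⇒ blocked
  2. A1 → A6 ← A4 → A5 ← A3 ← A0 → A2 — A6:collider[blocks]; A4:fork[blocks]; A5:collider[open]; A3:chain[blocks]; A0:fork[blocks] ⇒ blocked
  3. A1 → A6 ← A3 ← A0 → A2 — A6:collider[blocks]; A3:chain[blocks]; A0:fork[blocks] ⇒ blocked
  4. A1 → A6 ← A5 ← A3 ← A0 → A2 — A6:collider[blocks]; A5:chain[blocks]; A3:chain[blocks]; A0:fork[blocks] ⇒ blocked
  5. A1 → A3 ← A0 → A2 — A3:collider[open]; A0:fork[blocks] ⇒ blocked
All paths are blocked; A1 ⊥ A2 | {A0, A3, A4, A5} holds.

Yes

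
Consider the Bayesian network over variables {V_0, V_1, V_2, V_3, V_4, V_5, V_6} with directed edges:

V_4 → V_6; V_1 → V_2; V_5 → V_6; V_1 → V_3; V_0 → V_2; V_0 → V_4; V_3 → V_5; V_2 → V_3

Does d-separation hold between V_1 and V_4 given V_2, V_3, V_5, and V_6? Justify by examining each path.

Enumerating the 4 paths from V_1 to V_4 and testing each for blocking by {V_2, V_3, V_5, V_6}:
Path 1: V_1 → V_2 ← V_0 → V_4
  V_2 is a collider and V_2 is conditioned on, which opens it; V_0 is a fork and V_0 is not conditioned on — no node blocks this path, so it is active.
Path 2: V_1 → V_2 → V_3 → V_5 → V_6 ← V_4
  V_2 is a chain here and V_2 is conditioned on, so the path is blocked at V_2.
Path 3: V_1 → V_3 ← V_2 ← V_0 → V_4
  V_2 is a chain here and V_2 is conditioned on, so the path is blocked at V_2.
Path 4: V_1 → V_3 → V_5 → V_6 ← V_4
  V_3 is a chain here and V_3 is conditioned on, so the path is blocked at V_3.
Since the path V_1 → V_2 ← V_0 → V_4 is active, V_1 and V_4 are not d-separated given {V_2, V_3, V_5, V_6}.

No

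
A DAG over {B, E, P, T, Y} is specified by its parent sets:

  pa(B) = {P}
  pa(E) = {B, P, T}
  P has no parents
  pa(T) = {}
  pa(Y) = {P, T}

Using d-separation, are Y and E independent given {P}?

3 paths connect Y and E; each must be blocked for d-separation to hold:
Path 1: Y ← T → E
  T is a fork and T is not conditioned on — no node blocks this path, so it is active.
Path 2: Y ← P → E
  P is a fork here and P is conditioned on, so the path is blocked at P.
Path 3: Y ← P → B → E
  P is a fork here and P is conditioned on, so the path is blocked at P.
Because an active path exists, Y and E are not d-separated.

No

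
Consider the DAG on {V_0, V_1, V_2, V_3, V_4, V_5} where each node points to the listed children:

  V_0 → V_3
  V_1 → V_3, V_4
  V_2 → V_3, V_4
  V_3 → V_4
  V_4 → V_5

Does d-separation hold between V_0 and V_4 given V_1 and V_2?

No — V_0 and V_4 are not d-separated given {V_1, V_2}.

3 paths connect V_0 and V_4; each must be blocked for d-separation to hold:
Path 1: V_0 → V_3 → V_4
  V_3 is a chain and V_3 is not conditioned on — no node blocks this path, so it is active.
Path 2: V_0 → V_3 ← V_1 → V_4
  V_3 is a collider here and neither V_3 nor any of its descendants is conditioned on, so the collider stays closed — the path is blocked at V_3.
Path 3: V_0 → V_3 ← V_2 → V_4
  V_3 is a collider here and neither V_3 nor any of its descendants is conditioned on, so the collider stays closed — the path is blocked at V_3.
At least one path is unblocked, so d-separation fails.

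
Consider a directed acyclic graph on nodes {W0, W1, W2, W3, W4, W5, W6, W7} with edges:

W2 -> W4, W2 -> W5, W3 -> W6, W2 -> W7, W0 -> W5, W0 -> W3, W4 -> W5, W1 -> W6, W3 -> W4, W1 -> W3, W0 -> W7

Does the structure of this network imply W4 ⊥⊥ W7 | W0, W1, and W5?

We examine all 6 paths between W4 and W7:
Path 1: W4 ← W2 → W7
  W2 is a fork and W2 is not conditioned on — no node blocks this path, so it is active.
Path 2: W4 ← W2 → W5 ← W0 → W7
  W0 is a fork here and W0 is conditioned on, so the path is blocked at W0.
Path 3: W4 ← W3 ← W0 → W7
  W0 is a fork here and W0 is conditioned on, so the path is blocked at W0.
Path 4: W4 ← W3 ← W0 → W5 ← W2 → W7
  W0 is a fork here and W0 is conditioned on, so the path is blocked at W0.
Path 5: W4 → W5 ← W2 → W7
  W5 is a collider and W5 is conditioned on, which opens it; W2 is a fork and W2 is not conditioned on — no node blocks this path, so it is active.
Path 6: W4 → W5 ← W0 → W7
  W0 is a fork here and W0 is conditioned on, so the path is blocked at W0.
Because an active path exists, W4 and W7 are not d-separated.

No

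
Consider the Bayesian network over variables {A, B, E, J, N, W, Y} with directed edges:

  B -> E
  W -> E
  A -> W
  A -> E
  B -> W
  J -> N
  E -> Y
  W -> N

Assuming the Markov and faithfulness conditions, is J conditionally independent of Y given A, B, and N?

We examine all 3 paths between J and Y:
Path 1: J → N ← W → E → Y
  N is a collider and N is conditioned on, which opens it; W is a fork and W is not conditioned on; E is a chain and E is not conditioned on — no node blocks this path, so it is active.
Path 2: J → N ← W ← A → E → Y
  A is a fork here and A is conditioned on, so the path is blocked at A.
Path 3: J → N ← W ← B → E → Y
  B is a fork here and B is conditioned on, so the path is blocked at B.
Because an active path exists, J and Y are not d-separated.

No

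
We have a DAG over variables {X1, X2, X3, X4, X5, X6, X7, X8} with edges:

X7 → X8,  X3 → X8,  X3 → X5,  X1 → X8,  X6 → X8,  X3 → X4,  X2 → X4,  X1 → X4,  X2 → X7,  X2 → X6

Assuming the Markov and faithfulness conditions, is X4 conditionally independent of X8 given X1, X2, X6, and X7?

There are 4 undirected paths between X4 and X8; checking each against the conditioning set {X1, X2, X6, X7}:
Path 1: X4 ← X3 → X8
  X3 is a fork and X3 is not conditioned on — no node blocks this path, so it is active.
Path 2: X4 ← X2 → X6 → X8
  X2 is a fork here and X2 is conditioned on, so the path is blocked at X2.
Path 3: X4 ← X2 → X7 → X8
  X2 is a fork here and X2 is conditioned on, so the path is blocked at X2.
Path 4: X4 ← X1 → X8
  X1 is a fork here and X1 is conditioned on, so the path is blocked at X1.
At least one path is unblocked, so d-separation fails.

No — X4 and X8 are not d-separated given {X1, X2, X6, X7}.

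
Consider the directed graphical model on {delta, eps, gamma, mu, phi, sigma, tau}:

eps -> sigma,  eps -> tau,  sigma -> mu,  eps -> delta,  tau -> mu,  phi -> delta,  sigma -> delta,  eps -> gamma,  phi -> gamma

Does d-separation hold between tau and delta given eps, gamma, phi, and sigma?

Yes

There are 6 undirected paths between tau and delta; checking each against the conditioning set {eps, gamma, phi, sigma}:
Path 1: tau ← eps → gamma ← phi → delta
  eps is a fork here and eps is conditioned on, so the path is blocked at eps.
Path 2: tau ← eps → delta
  eps is a fork here and eps is conditioned on, so the path is blocked at eps.
Path 3: tau ← eps → sigma → delta
  eps is a fork here and eps is conditioned on, so the path is blocked at eps.
Path 4: tau → mu ← sigma → delta
  mu is a collider here and neither mu nor any of its descendants is conditioned on, so the collider stays closed — the path is blocked at mu.
Path 5: tau → mu ← sigma ← eps → gamma ← phi → delta
  mu is a collider here and neither mu nor any of its descendants is conditioned on, so the collider stays closed — the path is blocked at mu.
Path 6: tau → mu ← sigma ← eps → delta
  mu is a collider here and neither mu nor any of its descendants is conditioned on, so the collider stays closed — the path is blocked at mu.
All paths are blocked; tau ⊥ delta | {eps, gamma, phi, sigma} holds.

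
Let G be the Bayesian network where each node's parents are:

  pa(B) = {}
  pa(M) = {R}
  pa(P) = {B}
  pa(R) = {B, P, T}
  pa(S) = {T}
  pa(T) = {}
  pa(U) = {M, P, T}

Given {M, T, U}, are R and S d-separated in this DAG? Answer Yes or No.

Enumerating the 4 paths from R to S and testing each for blocking by {M, T, U}:
  1. R → M → U ← T → S — M:chain[blocks]; U:collider[open]; T:fork[blocks] ⇒ blocked
  2. R ← P → U ← T → S — P:fork[open]; U:collider[open]; T:fork[blocks] ⇒ blocked
  3. R ← B → P → U ← T → S — B:fork[open]; P:chain[open]; U:collider[open]; T:fork[blocks] ⇒ blocked
  4. R ← T → S — T:fork[blocks] ⇒ blocked
Every path is blocked, so R and S are d-separated given {M, T, U}.

Yes — R and S are d-separated given {M, T, U}.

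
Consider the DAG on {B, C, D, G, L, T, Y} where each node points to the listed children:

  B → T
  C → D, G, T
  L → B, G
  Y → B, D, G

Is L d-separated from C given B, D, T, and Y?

Enumerating the 6 paths from L to C and testing each for blocking by {B, D, T, Y}:
  1. L → B → T ← C — B:chain[blocks]; T:collider[open] ⇒ blocked
  2. L → B ← Y → G ← C — B:collider[open]; Y:fork[blocks]; G:collider[blocks] ⇒ blocked
  3. L → B ← Y → D ← C — B:collider[open]; Y:fork[blocks]; D:collider[open] ⇒ blocked
  4. L → G ← C — G:collider[blocks] ⇒ blocked
  5. L → G ← Y → B → T ← C — G:collider[blocks]; Y:fork[blocks]; B:chain[blocks]; T:collider[open] ⇒ blocked
  6. L → G ← Y → D ← C — G:collider[blocks]; Y:fork[blocks]; D:collider[open] ⇒ blocked
All paths are blocked; L ⊥ C | {B, D, T, Y} holds.

Yes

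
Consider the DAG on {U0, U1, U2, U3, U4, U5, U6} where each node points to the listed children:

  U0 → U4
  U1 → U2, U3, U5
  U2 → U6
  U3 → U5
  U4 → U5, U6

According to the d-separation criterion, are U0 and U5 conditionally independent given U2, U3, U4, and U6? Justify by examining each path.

There are 3 undirected paths between U0 and U5; checking each against the conditioning set {U2, U3, U4, U6}:
Path 1: U0 → U4 → U6 ← U2 ← U1 → U3 → U5
  U4 is a chain here and U4 is conditioned on, so the path is blocked at U4.
Path 2: U0 → U4 → U6 ← U2 ← U1 → U5
  U4 is a chain here and U4 is conditioned on, so the path is blocked at U4.
Path 3: U0 → U4 → U5
  U4 is a chain here and U4 is conditioned on, so the path is blocked at U4.
Since every path is blocked, d-separation holds.

Yes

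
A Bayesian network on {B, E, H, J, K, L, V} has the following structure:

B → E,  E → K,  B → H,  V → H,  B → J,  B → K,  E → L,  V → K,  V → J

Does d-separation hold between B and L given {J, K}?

4 paths connect B and L; each must be blocked for d-separation to hold:
Path 1: B → E → L
  E is a chain and E is not conditioned on — no node blocks this path, so it is active.
Path 2: B → J ← V → K ← E → L
  J is a collider and J is conditioned on, which opens it; V is a fork and V is not conditioned on; K is a collider and K is conditioned on, which opens it; E is a fork and E is not conditioned on — no node blocks this path, so it is active.
Path 3: B → K ← E → L
  K is a collider and K is conditioned on, which opens it; E is a fork and E is not conditioned on — no node blocks this path, so it is active.
Path 4: B → H ← V → K ← E → L
  H is a collider here and neither H nor any of its descendants is conditioned on, so the collider stays closed — the path is blocked at H.
At least one path is unblocked, so d-separation fails.

No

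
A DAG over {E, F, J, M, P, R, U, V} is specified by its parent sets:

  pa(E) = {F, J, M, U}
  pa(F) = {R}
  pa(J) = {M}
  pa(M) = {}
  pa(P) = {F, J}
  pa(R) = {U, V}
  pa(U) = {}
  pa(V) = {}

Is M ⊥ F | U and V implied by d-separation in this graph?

Yes

We examine all 6 paths between M and F:
  1. M → J → P ← F — J:chain[open]; P:collider[blocks] ⇒ blocked
  2. M → J → E ← U → R → F — J:chain[open]; E:collider[blocks]; U:fork[blocks]; R:chain[open] ⇒ blocked
  3. M → J → E ← F — J:chain[open]; E:collider[blocks] ⇒ blocked
  4. M → E ← U → R → F — E:collider[blocks]; U:fork[blocks]; R:chain[open] ⇒ blocked
  5. M → E ← J → P ← F — E:collider[blocks]; J:fork[open]; P:collider[blocks] ⇒ blocked
  6. M → E ← F — E:collider[blocks] ⇒ blocked
All paths are blocked; M ⊥ F | {U, V} holds.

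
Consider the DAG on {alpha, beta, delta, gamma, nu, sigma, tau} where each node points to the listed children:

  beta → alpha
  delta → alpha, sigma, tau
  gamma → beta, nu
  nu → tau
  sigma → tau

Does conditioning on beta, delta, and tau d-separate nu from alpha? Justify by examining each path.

We examine all 3 paths between nu and alpha:
Path 1: nu ← gamma → beta → alpha
  beta is a chain here and beta is conditioned on, so the path is blocked at beta.
Path 2: nu → tau ← sigma ← delta → alpha
  delta is a fork here and delta is conditioned on, so the path is blocked at delta.
Path 3: nu → tau ← delta → alpha
  delta is a fork here and delta is conditioned on, so the path is blocked at delta.
Every path is blocked, so nu and alpha are d-separated given {beta, delta, tau}.

Yes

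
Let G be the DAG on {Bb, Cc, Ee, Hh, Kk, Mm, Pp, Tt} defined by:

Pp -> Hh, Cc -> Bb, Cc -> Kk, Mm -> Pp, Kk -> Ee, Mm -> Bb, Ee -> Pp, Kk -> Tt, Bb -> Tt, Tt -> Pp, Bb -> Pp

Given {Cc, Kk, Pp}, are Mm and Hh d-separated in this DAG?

We examine all 6 paths between Mm and Hh:
Path 1: Mm → Pp → Hh
  Pp is a chain here and Pp is conditioned on, so the path is blocked at Pp.
Path 2: Mm → Bb → Pp → Hh
  Pp is a chain here and Pp is conditioned on, so the path is blocked at Pp.
Path 3: Mm → Bb ← Cc → Kk → Ee → Pp → Hh
  Cc is a fork here and Cc is conditioned on, so the path is blocked at Cc.
Path 4: Mm → Bb ← Cc → Kk → Tt → Pp → Hh
  Cc is a fork here and Cc is conditioned on, so the path is blocked at Cc.
Path 5: Mm → Bb → Tt → Pp → Hh
  Pp is a chain here and Pp is conditioned on, so the path is blocked at Pp.
Path 6: Mm → Bb → Tt ← Kk → Ee → Pp → Hh
  Kk is a fork here and Kk is conditioned on, so the path is blocked at Kk.
Since every path is blocked, d-separation holds.

Yes — Mm and Hh are d-separated given {Cc, Kk, Pp}.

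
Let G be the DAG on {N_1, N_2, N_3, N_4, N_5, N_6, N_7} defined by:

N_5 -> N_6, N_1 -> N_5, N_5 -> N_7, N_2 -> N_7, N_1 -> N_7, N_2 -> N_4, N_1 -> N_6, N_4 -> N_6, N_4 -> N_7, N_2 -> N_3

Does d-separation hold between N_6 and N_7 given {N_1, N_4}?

No

6 paths connect N_6 and N_7; each must be blocked for d-separation to hold:
Path 1: N_6 ← N_1 → N_7
  N_1 is a fork here and N_1 is conditioned on, so the path is blocked at N_1.
Path 2: N_6 ← N_1 → N_5 → N_7
  N_1 is a fork here and N_1 is conditioned on, so the path is blocked at N_1.
Path 3: N_6 ← N_5 → N_7
  N_5 is a fork and N_5 is not conditioned on — no node blocks this path, so it is active.
Path 4: N_6 ← N_5 ← N_1 → N_7
  N_1 is a fork here and N_1 is conditioned on, so the path is blocked at N_1.
Path 5: N_6 ← N_4 → N_7
  N_4 is a fork here and N_4 is conditioned on, so the path is blocked at N_4.
Path 6: N_6 ← N_4 ← N_2 → N_7
  N_4 is a chain here and N_4 is conditioned on, so the path is blocked at N_4.
Since the path N_6 ← N_5 → N_7 is active, N_6 and N_7 are not d-separated given {N_1, N_4}.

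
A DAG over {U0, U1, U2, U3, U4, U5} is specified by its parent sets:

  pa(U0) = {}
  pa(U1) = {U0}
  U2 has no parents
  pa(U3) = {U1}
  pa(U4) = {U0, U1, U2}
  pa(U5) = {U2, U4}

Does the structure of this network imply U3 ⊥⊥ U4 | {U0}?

Enumerating the 2 paths from U3 to U4 and testing each for blocking by {U0}:
Path 1: U3 ← U1 ← U0 → U4
  U0 is a fork here and U0 is conditioned on, so the path is blocked at U0.
Path 2: U3 ← U1 → U4
  U1 is a fork and U1 is not conditioned on — no node blocks this path, so it is active.
At least one path is unblocked, so d-separation fails.

No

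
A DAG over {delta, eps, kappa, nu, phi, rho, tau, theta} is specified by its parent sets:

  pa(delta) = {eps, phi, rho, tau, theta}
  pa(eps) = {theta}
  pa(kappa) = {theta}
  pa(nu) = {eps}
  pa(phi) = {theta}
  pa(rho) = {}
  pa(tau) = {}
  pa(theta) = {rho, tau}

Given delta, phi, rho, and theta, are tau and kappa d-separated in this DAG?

Yes — tau and kappa are d-separated given {delta, phi, rho, theta}.

There are 5 undirected paths between tau and kappa; checking each against the conditioning set {delta, phi, rho, theta}:
Path 1: tau → delta ← rho → theta → kappa
  rho is a fork here and rho is conditioned on, so the path is blocked at rho.
Path 2: tau → delta ← eps ← theta → kappa
  theta is a fork here and theta is conditioned on, so the path is blocked at theta.
Path 3: tau → delta ← phi ← theta → kappa
  phi is a chain here and phi is conditioned on, so the path is blocked at phi.
Path 4: tau → delta ← theta → kappa
  theta is a fork here and theta is conditioned on, so the path is blocked at theta.
Path 5: tau → theta → kappa
  theta is a chain here and theta is conditioned on, so the path is blocked at theta.
Every path is blocked, so tau and kappa are d-separated given {delta, phi, rho, theta}.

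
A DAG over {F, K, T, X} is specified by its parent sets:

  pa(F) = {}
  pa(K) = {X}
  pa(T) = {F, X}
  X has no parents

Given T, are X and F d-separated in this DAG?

There is one path between X and F:
Path 1: X → T ← F
  T is a collider and T is conditioned on, which opens it — no node blocks this path, so it is active.
Because an active path exists, X and F are not d-separated.

No — X and F are not d-separated given {T}.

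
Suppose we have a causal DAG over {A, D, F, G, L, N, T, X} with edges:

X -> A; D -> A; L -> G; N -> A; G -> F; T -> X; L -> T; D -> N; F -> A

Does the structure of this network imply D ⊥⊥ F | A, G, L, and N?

4 paths connect D and F; each must be blocked for d-separation to hold:
Path 1: D → A ← F
  A is a collider and A is conditioned on, which opens it — no node blocks this path, so it is active.
Path 2: D → A ← X ← T ← L → G → F
  L is a fork here and L is conditioned on, so the path is blocked at L.
Path 3: D → N → A ← F
  N is a chain here and N is conditioned on, so the path is blocked at N.
Path 4: D → N → A ← X ← T ← L → G → F
  N is a chain here and N is conditioned on, so the path is blocked at N.
Since the path D → A ← F is active, D and F are not d-separated given {A, G, L, N}.

No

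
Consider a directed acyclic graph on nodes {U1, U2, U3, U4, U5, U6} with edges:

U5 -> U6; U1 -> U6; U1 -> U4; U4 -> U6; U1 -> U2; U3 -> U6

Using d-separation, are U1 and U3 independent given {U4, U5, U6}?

No

2 paths connect U1 and U3; each must be blocked for d-separation to hold:
Path 1: U1 → U6 ← U3
  U6 is a collider and U6 is conditioned on, which opens it — no node blocks this path, so it is active.
Path 2: U1 → U4 → U6 ← U3
  U4 is a chain here and U4 is conditioned on, so the path is blocked at U4.
Because an active path exists, U1 and U3 are not d-separated.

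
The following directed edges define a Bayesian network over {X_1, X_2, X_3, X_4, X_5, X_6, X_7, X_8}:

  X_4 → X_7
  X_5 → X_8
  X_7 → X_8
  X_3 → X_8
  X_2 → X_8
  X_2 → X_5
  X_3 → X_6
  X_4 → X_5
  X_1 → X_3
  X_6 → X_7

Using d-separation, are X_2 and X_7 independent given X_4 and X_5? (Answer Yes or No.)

We examine all 6 paths between X_2 and X_7:
Path 1: X_2 → X_5 ← X_4 → X_7
  X_4 is a fork here and X_4 is conditioned on, so the path is blocked at X_4.
Path 2: X_2 → X_5 → X_8 ← X_7
  X_5 is a chain here and X_5 is conditioned on, so the path is blocked at X_5.
Path 3: X_2 → X_5 → X_8 ← X_3 → X_6 → X_7
  X_5 is a chain here and X_5 is conditioned on, so the path is blocked at X_5.
Path 4: X_2 → X_8 ← X_7
  X_8 is a collider here and neither X_8 nor any of its descendants is conditioned on, so the collider stays closed — the path is blocked at X_8.
Path 5: X_2 → X_8 ← X_3 → X_6 → X_7
  X_8 is a collider here and neither X_8 nor any of its descendants is conditioned on, so the collider stays closed — the path is blocked at X_8.
Path 6: X_2 → X_8 ← X_5 ← X_4 → X_7
  X_8 is a collider here and neither X_8 nor any of its descendants is conditioned on, so the collider stays closed — the path is blocked at X_8.
Since every path is blocked, d-separation holds.

Yes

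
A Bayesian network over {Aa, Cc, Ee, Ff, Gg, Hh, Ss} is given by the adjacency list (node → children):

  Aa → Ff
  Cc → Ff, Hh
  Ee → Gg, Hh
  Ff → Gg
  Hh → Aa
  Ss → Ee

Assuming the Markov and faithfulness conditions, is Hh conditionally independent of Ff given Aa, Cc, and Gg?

There are 3 undirected paths between Hh and Ff; checking each against the conditioning set {Aa, Cc, Gg}:
Path 1: Hh → Aa → Ff
  Aa is a chain here and Aa is conditioned on, so the path is blocked at Aa.
Path 2: Hh ← Cc → Ff
  Cc is a fork here and Cc is conditioned on, so the path is blocked at Cc.
Path 3: Hh ← Ee → Gg ← Ff
  Ee is a fork and Ee is not conditioned on; Gg is a collider and Gg is conditioned on, which opens it — no node blocks this path, so it is active.
At least one path is unblocked, so d-separation fails.

No — Hh and Ff are not d-separated given {Aa, Cc, Gg}.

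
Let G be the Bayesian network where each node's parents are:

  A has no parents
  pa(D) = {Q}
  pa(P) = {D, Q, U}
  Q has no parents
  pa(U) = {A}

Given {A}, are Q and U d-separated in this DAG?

Yes

Enumerating the 2 paths from Q to U and testing each for blocking by {A}:
  1. Q → P ← U — P:collider[blocks] ⇒ blocked
  2. Q → D → P ← U — D:chain[open]; P:collider[blocks] ⇒ blocked
Since every path is blocked, d-separation holds.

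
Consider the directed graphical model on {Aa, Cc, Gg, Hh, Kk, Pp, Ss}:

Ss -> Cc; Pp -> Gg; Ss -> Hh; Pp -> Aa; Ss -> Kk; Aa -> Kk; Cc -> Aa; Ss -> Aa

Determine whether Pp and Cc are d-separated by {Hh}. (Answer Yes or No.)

3 paths connect Pp and Cc; each must be blocked for d-separation to hold:
Path 1: Pp → Aa → Kk ← Ss → Cc
  Kk is a collider here and neither Kk nor any of its descendants is conditioned on, so the collider stays closed — the path is blocked at Kk.
Path 2: Pp → Aa ← Cc
  Aa is a collider here and neither Aa nor any of its descendants is conditioned on, so the collider stays closed — the path is blocked at Aa.
Path 3: Pp → Aa ← Ss → Cc
  Aa is a collider here and neither Aa nor any of its descendants is conditioned on, so the collider stays closed — the path is blocked at Aa.
Every path is blocked, so Pp and Cc are d-separated given {Hh}.

Yes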